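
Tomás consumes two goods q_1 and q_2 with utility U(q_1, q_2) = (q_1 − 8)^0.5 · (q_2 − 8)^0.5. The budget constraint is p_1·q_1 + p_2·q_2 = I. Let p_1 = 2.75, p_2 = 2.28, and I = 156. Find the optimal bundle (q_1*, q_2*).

q_1* = 29.0473, q_2* = 33.386

Discretionary income = 156 − 8·2.75 − 8·2.28 = 115.76; q_1* = 8 + 0.5·115.76/2.75 = 29.0473; q_2* = 8 + 0.5·115.76/2.28 = 33.386.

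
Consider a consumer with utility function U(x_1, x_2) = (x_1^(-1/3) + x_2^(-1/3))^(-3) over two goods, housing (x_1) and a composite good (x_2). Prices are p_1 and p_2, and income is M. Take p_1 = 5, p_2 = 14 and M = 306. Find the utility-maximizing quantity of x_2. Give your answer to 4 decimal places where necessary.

x_2* = 12.3274

MU_x_1 ∝ x_1^(-4/3), MU_x_2 ∝ x_2^(-4/3), so MRS = (x_2/x_1)^(4/3) = p_1/p_2.
Solve for the ratio: x_2/x_1 = [p_1/p_2]^(0.75).
With the ratio pinned down, the budget gives x_1* = M/(p_1 + p_2·(x_2/x_1)) and x_2* = (x_2/x_1)·x_1*.
Numerically x_2/x_1 = 0.461989, so x_1* = 306/(5 + 14·0.461989) = 26.6833 and x_2* = 0.461989·26.6833 = 12.3274.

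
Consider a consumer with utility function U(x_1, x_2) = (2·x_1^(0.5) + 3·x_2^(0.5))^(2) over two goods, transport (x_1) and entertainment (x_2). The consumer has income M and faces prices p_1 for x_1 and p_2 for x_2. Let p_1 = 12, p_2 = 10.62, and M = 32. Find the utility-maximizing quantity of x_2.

Substitute x_2 = (x_2/x_1)·x_1 into the budget: x_1* = M/(p_1 + p_2·(x_2/x_1)).
Numerically x_2/x_1 = 2.872738, so x_1* = 32/(12 + 10.62·2.872738) = 0.7528 and x_2* = 2.872738·0.7528 = 2.1626.

x_2* = 2.1626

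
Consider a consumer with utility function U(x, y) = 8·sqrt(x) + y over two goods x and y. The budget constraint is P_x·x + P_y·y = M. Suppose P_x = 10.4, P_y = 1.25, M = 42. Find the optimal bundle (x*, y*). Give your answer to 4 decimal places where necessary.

Set MRS = P_x/P_y: 4·x^(−1/2) = P_x/P_y.
Solve: √x = 4·P_y/P_x, so x*(P_x,P_y) = (4·P_y/P_x)², and y* = (M − P_x·x*)/P_y.
Plugging in: x* = (4·1.25/10.4)² = 0.2311, y* = 31.6769.

x* = 0.2311, y* = 31.6769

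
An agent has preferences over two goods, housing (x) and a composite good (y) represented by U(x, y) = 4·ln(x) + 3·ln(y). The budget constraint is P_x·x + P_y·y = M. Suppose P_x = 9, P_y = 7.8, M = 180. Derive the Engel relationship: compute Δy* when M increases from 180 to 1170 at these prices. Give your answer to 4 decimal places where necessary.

Demand: x*(P_x,P_y,M) = 4/7·M/P_x and y* = 3/7·M/P_y.
At P_x=9, P_y=7.8, M=180: y* = 3/7·180/7.8 = 9.8901.
At M' = 1170: y* = 64.2857. Change: 64.2857 − 9.8901 = 54.3956.

Δy* = 54.3956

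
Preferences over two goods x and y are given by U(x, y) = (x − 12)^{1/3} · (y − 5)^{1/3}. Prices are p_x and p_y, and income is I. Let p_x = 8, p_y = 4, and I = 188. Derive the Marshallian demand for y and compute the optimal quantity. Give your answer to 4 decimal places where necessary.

y* = 14

MRS = (y−5)/(x−12). Tangency with p_x/p_y gives y−5 = (p_x/p_y)·(x−12).
Substituting into the budget: x* = 12 + 0.5·(I − 12·p_x − 5·p_y)/p_x, and y* = 5 + 0.5·(…)/p_y.
Discretionary income = 188 − 12·8 − 5·4 = 72; y* = 5 + 0.5·72/4 = 14.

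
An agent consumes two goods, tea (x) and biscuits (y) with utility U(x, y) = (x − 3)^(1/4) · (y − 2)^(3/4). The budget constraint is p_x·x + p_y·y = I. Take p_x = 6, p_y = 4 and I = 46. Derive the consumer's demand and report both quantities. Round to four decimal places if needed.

This is Cobb-Douglas in (x−3, y−2): tangency gives 0.25·p_y·(y−2) = 0.75·p_x·(x−3).
Substituting into the budget: x* = 3 + 0.25·(I − 3·p_x − 2·p_y)/p_x, and y* = 2 + 0.75·(…)/p_y.
Discretionary income = 46 − 3·6 − 2·4 = 20; x* = 3 + 0.25·20/6 = 3.8333; y* = 2 + 0.75·20/4 = 5.75.

x* = 3.8333, y* = 5.75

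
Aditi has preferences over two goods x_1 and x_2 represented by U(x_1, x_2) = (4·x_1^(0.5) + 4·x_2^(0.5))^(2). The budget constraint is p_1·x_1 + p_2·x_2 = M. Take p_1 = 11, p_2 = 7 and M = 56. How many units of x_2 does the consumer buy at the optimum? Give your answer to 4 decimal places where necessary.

x_2* = 4.8889

MU_x_1 ∝ 4·x_1^(-0.5), MU_x_2 ∝ 4·x_2^(-0.5), so MRS = (x_2/x_1)^(0.5) = p_1/p_2.
Solve for the ratio: x_2/x_1 = [p_1/p_2]^(2).
Substitute x_2 = (x_2/x_1)·x_1 into the budget: x_1* = M/(p_1 + p_2·(x_2/x_1)).
Numerically x_2/x_1 = 2.469388, so x_1* = 56/(11 + 7·2.469388) = 1.9798 and x_2* = 2.469388·1.9798 = 4.8889.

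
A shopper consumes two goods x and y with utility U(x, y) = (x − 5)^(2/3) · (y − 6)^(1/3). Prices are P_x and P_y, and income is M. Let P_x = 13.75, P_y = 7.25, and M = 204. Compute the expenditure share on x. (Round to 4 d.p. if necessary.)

share on x = 0.6368

Let x' = x−5, y' = y−6. MRS = 2·y'/x' = P_x/P_y.
Substituting into the budget: x* = 5 + 2/3·(M − 5·P_x − 6·P_y)/P_x, and y* = 6 + 1/3·(…)/P_y.
Discretionary income = 204 − 5·13.75 − 6·7.25 = 91.75; x* = 5 + 2/3·91.75/13.75 = 9.4485; y* = 6 + 1/3·91.75/7.25 = 10.2184.
Expenditure on x: 13.75·9.4485 = 129.9167; share = 0.6368.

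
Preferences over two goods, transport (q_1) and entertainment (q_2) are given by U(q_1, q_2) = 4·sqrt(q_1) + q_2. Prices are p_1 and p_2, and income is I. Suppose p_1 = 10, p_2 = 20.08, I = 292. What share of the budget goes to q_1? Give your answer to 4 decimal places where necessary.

share on q_1 = 0.5523

MU_q_1 = 2/√q_1, MU_q_2 = 1. Tangency: 2/√q_1 = p_1/p_2.
Solve: √q_1 = 2·p_2/p_1, so q_1*(p_1,p_2) = (2·p_2/p_1)², and q_2* = (I − p_1·q_1*)/p_2.
Plugging in: q_1* = (2·20.08/10)² = 16.1283, q_2* = 6.5098.
Expenditure on q_1: 10·16.1283 = 161.2826; share = 0.5523.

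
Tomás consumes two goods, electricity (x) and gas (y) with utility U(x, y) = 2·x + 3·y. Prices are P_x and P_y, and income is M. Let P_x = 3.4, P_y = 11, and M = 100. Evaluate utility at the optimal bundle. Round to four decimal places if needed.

V = 58.8235

Perfect substitutes: compare marginal utility per dollar. 2/P_x vs 3/P_y → 0.5882 vs 0.2727.
x gives more utility per dollar, so spend all income on x: x* = M/P_x, y* = 0.
Numerically: x* = 29.4118, y* = 0.
Utility at the optimum: U(29.4118, 0) = 58.8235.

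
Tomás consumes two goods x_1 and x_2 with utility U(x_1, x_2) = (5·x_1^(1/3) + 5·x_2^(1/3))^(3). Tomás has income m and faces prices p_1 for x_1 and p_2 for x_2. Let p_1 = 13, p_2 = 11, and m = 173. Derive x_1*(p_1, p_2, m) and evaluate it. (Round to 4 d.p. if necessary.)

MU_x_1 ∝ 5·x_1^(-2/3), MU_x_2 ∝ 5·x_2^(-2/3), so MRS = (x_2/x_1)^(2/3) = p_1/p_2.
Hence x_2/x_1 = (p_1/p_2)^(1/(2/3)), i.e. raised to the 1.5 power.
With the ratio pinned down, the budget gives x_1* = m/(p_1 + p_2·(x_2/x_1)) and x_2* = (x_2/x_1)·x_1*.
Numerically x_2/x_1 = 1.284772, so x_1* = 173/(13 + 11·1.284772) = 6.3761.

x_1* = 6.3761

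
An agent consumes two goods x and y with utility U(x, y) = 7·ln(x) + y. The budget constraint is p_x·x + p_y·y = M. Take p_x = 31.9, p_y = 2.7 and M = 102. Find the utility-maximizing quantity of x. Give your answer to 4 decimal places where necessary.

x* = 0.5925

So x*(p_x,p_y) = 7·p_y/p_x, independent of income; and y* = (M − 7·p_y)/p_y.
At the given prices: x* = 7·2.7/31.9 = 0.5925.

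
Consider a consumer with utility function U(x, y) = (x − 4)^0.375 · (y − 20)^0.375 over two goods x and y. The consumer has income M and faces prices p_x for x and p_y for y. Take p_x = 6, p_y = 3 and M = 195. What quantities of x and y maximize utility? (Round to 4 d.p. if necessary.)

Let x' = x−4, y' = y−20. MRS = y'/x' = p_x/p_y.
Substituting into the budget: x* = 4 + 0.5·(M − 4·p_x − 20·p_y)/p_x, and y* = 20 + 0.5·(…)/p_y.
Discretionary income = 195 − 4·6 − 20·3 = 111; x* = 4 + 0.5·111/6 = 13.25; y* = 20 + 0.5·111/3 = 38.5.

x* = 13.25, y* = 38.5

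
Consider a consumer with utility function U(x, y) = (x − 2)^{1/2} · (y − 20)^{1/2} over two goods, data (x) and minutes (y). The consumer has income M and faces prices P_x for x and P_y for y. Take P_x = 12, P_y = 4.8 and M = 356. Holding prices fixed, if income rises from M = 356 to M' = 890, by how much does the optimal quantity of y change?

Δy* = 55.625

MRS = (y−20)/(x−2). Tangency with P_x/P_y gives y−20 = (P_x/P_y)·(x−2).
Substituting into the budget: x* = 2 + 0.5·(M − 2·P_x − 20·P_y)/P_x, and y* = 20 + 0.5·(…)/P_y.
Discretionary income = 356 − 2·12 − 20·4.8 = 236; y* = 20 + 0.5·236/4.8 = 44.5833.
At M' = 890: y* = 100.2083. Change: 100.2083 − 44.5833 = 55.625.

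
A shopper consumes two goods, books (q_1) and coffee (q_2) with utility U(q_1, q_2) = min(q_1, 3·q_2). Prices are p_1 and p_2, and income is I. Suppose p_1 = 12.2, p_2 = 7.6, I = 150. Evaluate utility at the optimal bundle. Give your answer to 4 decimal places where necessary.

With perfect complements, no substitution: consume in ratio q_1:q_2 = 3:1.
Budget: p_1·q_1 + p_2·(1/3)·q_1 = I, so (3·p_1 + p_2)·q_1 = 3·I.
Demand: q_1*(p_1,p_2,I) = 3·I/(3·p_1 + p_2), q_2* = I/(3·p_1 + p_2).
Here 3·12.2 + 7.6 = 44.2, giving q_1* = 10.181 and q_2* = 3.3937.
Utility at the optimum: U(10.181, 3.3937) = 10.181.

V = 10.181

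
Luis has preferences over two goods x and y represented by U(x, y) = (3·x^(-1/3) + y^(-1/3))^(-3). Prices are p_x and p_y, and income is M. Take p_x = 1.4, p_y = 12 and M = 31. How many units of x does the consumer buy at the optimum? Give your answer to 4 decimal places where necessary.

x* = 12.6486

MU_x ∝ 3·x^(-4/3), MU_y ∝ y^(-4/3), so MRS = 3·(y/x)^(4/3) = p_x/p_y.
Hence y/x = ((1/3)·p_x/p_y)^(1/(4/3)), i.e. raised to the 0.75 power.
Substitute y = (y/x)·x into the budget: x* = M/(p_x + p_y·(y/x)).
Numerically y/x = 0.087573, so x* = 31/(1.4 + 12·0.087573) = 12.6486.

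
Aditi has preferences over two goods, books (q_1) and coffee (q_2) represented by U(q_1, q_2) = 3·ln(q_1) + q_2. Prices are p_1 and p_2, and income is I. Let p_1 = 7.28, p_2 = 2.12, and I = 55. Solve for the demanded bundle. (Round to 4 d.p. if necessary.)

q_1* = 0.8736, q_2* = 22.9434

Set MRS = p_1/p_2: (3/q_1)/1 = p_1/p_2.
So q_1*(p_1,p_2) = 3·p_2/p_1, independent of income; and q_2* = (I − 3·p_2)/p_2.
At the given prices: q_1* = 3·2.12/7.28 = 0.8736, and q_2* = 22.9434.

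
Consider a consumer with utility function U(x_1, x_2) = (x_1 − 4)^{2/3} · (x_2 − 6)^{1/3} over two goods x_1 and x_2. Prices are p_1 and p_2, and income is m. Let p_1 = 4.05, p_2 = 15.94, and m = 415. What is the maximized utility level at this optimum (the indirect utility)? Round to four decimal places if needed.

Let x_1' = x_1−4, x_2' = x_2−6. MRS = 2·x_2'/x_1' = p_1/p_2.
Substituting into the budget: x_1* = 4 + 2/3·(m − 4·p_1 − 6·p_2)/p_1, and x_2* = 6 + 1/3·(…)/p_2.
Discretionary income = 415 − 4·4.05 − 6·15.94 = 303.16; x_1* = 4 + 2/3·303.16/4.05 = 53.9029; x_2* = 6 + 1/3·303.16/15.94 = 12.3396.
Utility at the optimum: U(53.9029, 12.3396) = 25.0864.

V = 25.0864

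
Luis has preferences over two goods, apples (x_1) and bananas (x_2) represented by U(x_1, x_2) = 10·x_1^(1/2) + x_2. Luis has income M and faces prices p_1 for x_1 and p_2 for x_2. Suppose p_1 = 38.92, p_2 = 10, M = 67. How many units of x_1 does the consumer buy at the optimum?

Solve: √x_1 = 5·p_2/p_1, so x_1*(p_1,p_2) = (5·p_2/p_1)², and x_2* = (M − p_1·x_1*)/p_2.
Plugging in: x_1* = (5·10/38.92)² = 1.6504.

x_1* = 1.6504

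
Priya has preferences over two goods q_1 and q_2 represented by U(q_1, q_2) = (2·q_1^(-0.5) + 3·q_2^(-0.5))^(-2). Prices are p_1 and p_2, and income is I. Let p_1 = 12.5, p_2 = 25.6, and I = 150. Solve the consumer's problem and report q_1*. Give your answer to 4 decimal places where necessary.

From the CES first-order condition, (2/3)·(q_2/q_1)^(1.5) = p_1/p_2.
Solve for the ratio: q_2/q_1 = [(3/2)·p_1/p_2]^(2/3).
Substitute q_2 = (q_2/q_1)·q_1 into the budget: q_1* = I/(p_1 + p_2·(q_2/q_1)).
Numerically q_2/q_1 = 0.812533, so q_1* = 150/(12.5 + 25.6·0.812533) = 4.5044.

q_1* = 4.5044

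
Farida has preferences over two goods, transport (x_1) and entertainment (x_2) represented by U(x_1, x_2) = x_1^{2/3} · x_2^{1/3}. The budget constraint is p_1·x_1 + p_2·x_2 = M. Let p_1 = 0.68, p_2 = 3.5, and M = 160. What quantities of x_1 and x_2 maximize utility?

Demand: x_1*(p_1,p_2,M) = 2/3·M/p_1 and x_2* = 1/3·M/p_2.
At p_1=0.68, p_2=3.5, M=160: x_1* = 2/3·160/0.68 = 156.8627, x_2* = 15.2381.

x_1* = 156.8627, x_2* = 15.2381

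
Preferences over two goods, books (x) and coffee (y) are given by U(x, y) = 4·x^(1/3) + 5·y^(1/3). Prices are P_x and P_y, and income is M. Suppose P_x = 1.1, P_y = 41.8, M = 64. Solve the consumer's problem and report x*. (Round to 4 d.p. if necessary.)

x* = 47.4291

MRS = MU_x/MU_y = (4/5)·(y/x)^(2/3). Set equal to P_x/P_y.
Hence y/x = ((5/4)·P_x/P_y)^(1/(2/3)), i.e. raised to the 1.5 power.
Substitute y = (y/x)·x into the budget: x* = M/(P_x + P_y·(y/x)).
Numerically y/x = 0.005966, so x* = 64/(1.1 + 41.8·0.005966) = 47.4291.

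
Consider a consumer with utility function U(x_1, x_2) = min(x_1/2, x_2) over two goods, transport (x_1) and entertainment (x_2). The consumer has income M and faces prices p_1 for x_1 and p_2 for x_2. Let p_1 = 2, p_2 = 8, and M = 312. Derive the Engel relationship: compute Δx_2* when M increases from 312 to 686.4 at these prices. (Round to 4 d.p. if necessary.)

With perfect complements, no substitution: consume in ratio x_1:x_2 = 2:1.
Budget: p_1·x_1 + p_2·(1/2)·x_1 = M, so (2·p_1 + p_2)·x_1 = 2·M.
Demand: x_1*(p_1,p_2,M) = 2·M/(2·p_1 + p_2), x_2* = M/(2·p_1 + p_2).
Here 2·2 + 8 = 12, giving x_2* = 26.
At M' = 686.4: x_2* = 57.2. Change: 57.2 − 26 = 31.2.

Δx_2* = 31.2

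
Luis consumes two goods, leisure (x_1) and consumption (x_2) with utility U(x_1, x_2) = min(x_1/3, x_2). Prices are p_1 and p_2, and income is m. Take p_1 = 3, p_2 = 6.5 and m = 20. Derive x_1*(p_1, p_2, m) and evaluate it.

x_1* = 3.871

With perfect complements, no substitution: consume in ratio x_1:x_2 = 3:1.
Budget: p_1·x_1 + p_2·(1/3)·x_1 = m, so (3·p_1 + p_2)·x_1 = 3·m.
Demand: x_1*(p_1,p_2,m) = 3·m/(3·p_1 + p_2), x_2* = m/(3·p_1 + p_2).
Here 3·3 + 6.5 = 15.5, giving x_1* = 3.871.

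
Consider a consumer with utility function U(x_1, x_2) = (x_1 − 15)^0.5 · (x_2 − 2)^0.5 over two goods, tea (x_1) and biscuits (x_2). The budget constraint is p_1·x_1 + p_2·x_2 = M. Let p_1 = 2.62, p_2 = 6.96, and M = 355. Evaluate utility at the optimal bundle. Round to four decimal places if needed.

Let x_1' = x_1−15, x_2' = x_2−2. MRS = x_2'/x_1' = p_1/p_2.
After buying the subsistence bundle (15, 2), a share 0.5 of the remaining income goes to x_1: x_1* = 15 + 0.5·(M − 15p_1 − 2p_2)/p_1.
Discretionary income = 355 − 15·2.62 − 2·6.96 = 301.78; x_1* = 15 + 0.5·301.78/2.62 = 72.5916; x_2* = 2 + 0.5·301.78/6.96 = 23.6796.
Utility at the optimum: U(72.5916, 23.6796) = 35.335.

V = 35.335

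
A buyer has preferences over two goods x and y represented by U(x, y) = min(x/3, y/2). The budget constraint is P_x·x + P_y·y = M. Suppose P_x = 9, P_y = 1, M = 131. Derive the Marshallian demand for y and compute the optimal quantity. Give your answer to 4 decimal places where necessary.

Leontief preferences: the optimum is at the kink where x/3 = y/2, i.e. y = (2/3)·x.
Budget: P_x·x + P_y·(2/3)·x = M, so (3·P_x + 2·P_y)·x = 3·M.
Demand: x*(P_x,P_y,M) = 3·M/(3·P_x + 2·P_y), y* = 2·M/(3·P_x + 2·P_y).
Here 3·9 + 2·1 = 29, giving y* = 9.0345.

y* = 9.0345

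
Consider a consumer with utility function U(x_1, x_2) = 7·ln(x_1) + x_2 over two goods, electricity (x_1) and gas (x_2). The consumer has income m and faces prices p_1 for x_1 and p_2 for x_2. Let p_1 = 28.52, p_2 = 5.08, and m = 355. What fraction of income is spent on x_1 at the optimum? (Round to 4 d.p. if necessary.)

share on x_1 = 0.1002

At the given prices: x_1* = 7·5.08/28.52 = 1.2468, and x_2* = 62.8819.
Expenditure on x_1: 28.52·1.2468 = 35.56; share = 0.1002.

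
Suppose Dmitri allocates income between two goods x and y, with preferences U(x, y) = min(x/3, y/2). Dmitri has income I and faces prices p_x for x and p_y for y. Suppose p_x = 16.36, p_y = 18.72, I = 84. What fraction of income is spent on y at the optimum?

Leontief preferences: the optimum is at the kink where x/3 = y/2, i.e. y = (2/3)·x.
Budget: p_x·x + p_y·(2/3)·x = I, so (3·p_x + 2·p_y)·x = 3·I.
Demand: x*(p_x,p_y,I) = 3·I/(3·p_x + 2·p_y), y* = 2·I/(3·p_x + 2·p_y).
Here 3·16.36 + 2·18.72 = 86.52, giving x* = 2.9126 and y* = 1.9417.
Expenditure on y: 18.72·1.9417 = 36.3495; share = 0.4327.

share on y = 0.4327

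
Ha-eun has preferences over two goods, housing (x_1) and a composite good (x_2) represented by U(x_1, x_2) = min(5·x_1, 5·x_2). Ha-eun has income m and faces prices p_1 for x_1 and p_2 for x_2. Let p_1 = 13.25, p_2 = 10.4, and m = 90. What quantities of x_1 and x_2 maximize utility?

With perfect complements, no substitution: consume in ratio x_1:x_2 = 5:5.
Budget: p_1·x_1 + p_2·x_1 = m, so (5·p_1 + 5·p_2)·x_1 = 5·m.
Demand: x_1*(p_1,p_2,m) = 5·m/(5·p_1 + 5·p_2), x_2* = 5·m/(5·p_1 + 5·p_2).
Here 5·13.25 + 5·10.4 = 118.25, giving x_1* = 3.8055 and x_2* = 3.8055.

x_1* = 3.8055, x_2* = 3.8055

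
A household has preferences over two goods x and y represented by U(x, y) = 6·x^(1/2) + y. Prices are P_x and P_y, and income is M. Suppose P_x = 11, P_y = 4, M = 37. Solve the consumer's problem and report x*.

x* = 1.1901

MU_x = 3/√x, MU_y = 1. Tangency: 3/√x = P_x/P_y.
Thus x* = (3·P_y/P_x)² — independent of M — with the rest of income spent on y.
Plugging in: x* = (3·4/11)² = 1.1901.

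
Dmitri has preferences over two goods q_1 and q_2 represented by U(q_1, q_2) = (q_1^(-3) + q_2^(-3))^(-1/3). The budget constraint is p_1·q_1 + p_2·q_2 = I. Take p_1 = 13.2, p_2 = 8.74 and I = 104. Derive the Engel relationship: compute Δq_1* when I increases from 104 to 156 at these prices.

Δq_1* = 2.2718

MRS = MU_q_1/MU_q_2 = (q_2/q_1)^(4). Set equal to p_1/p_2.
Hence q_2/q_1 = (p_1/p_2)^(1/(4)), i.e. raised to the 0.25 power.
Substitute q_2 = (q_2/q_1)·q_1 into the budget: q_1* = I/(p_1 + p_2·(q_2/q_1)).
Numerically q_2/q_1 = 1.108576, so q_1* = 104/(13.2 + 8.74·1.108576) = 4.5437.
At I' = 156: q_1* = 6.8155. Change: 6.8155 − 4.5437 = 2.2718.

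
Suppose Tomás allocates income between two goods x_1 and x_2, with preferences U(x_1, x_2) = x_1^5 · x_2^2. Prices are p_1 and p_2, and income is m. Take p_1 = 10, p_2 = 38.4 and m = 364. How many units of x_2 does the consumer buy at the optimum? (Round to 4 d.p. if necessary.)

The MRS is (5/2)·x_2/x_1. Set MRS = p_1/p_2.
So 5·p_2·x_2 = 2·p_1·x_1; combined with the budget, a share 5/7 of income goes to x_1.
Demand: x_1*(p_1,p_2,m) = 5/7·m/p_1 and x_2* = 2/7·m/p_2.
At p_1=10, p_2=38.4, m=364: x_2* = 2/7·364/38.4 = 2.7083.

x_2* = 2.7083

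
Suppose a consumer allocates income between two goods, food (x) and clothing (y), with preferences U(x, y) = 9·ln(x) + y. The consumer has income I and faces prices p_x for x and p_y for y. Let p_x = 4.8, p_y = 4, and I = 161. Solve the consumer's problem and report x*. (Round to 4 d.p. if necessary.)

Set MRS = p_x/p_y: (9/x)/1 = p_x/p_y.
So x*(p_x,p_y) = 9·p_y/p_x, independent of income; and y* = (I − 9·p_y)/p_y.
At the given prices: x* = 9·4/4.8 = 7.5.

x* = 7.5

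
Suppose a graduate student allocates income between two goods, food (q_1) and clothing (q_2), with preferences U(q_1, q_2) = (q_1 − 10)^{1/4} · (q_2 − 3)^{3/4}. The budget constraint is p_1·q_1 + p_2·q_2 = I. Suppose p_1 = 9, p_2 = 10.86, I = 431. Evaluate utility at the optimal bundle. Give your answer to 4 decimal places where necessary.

MRS = (1/3)·(q_2−3)/(q_1−10). Tangency with p_1/p_2 gives q_2−3 = 3·(p_1/p_2)·(q_1−10).
After buying the subsistence bundle (10, 3), a share 0.25 of the remaining income goes to q_1: q_1* = 10 + 0.25·(I − 10p_1 − 3p_2)/p_1.
Discretionary income = 431 − 10·9 − 3·10.86 = 308.42; q_1* = 10 + 0.25·308.42/9 = 18.5672; q_2* = 3 + 0.75·308.42/10.86 = 24.2997.
Utility at the optimum: U(18.5672, 24.2997) = 16.9625.

V = 16.9625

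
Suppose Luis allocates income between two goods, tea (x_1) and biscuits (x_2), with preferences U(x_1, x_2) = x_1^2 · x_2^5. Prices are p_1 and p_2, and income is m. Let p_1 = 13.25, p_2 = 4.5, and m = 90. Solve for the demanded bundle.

x_1* = 1.9407, x_2* = 14.2857

Demand: x_1*(p_1,p_2,m) = 2/7·m/p_1 and x_2* = 5/7·m/p_2.
At p_1=13.25, p_2=4.5, m=90: x_1* = 2/7·90/13.25 = 1.9407, x_2* = 14.2857.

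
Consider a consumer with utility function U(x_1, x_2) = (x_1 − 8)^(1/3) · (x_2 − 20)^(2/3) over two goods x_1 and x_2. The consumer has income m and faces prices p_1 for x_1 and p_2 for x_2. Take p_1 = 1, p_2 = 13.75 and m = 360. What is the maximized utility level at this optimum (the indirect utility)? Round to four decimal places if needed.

V = 7.0988

MRS = (1/2)·(x_2−20)/(x_1−8). Tangency with p_1/p_2 gives x_2−20 = 2·(p_1/p_2)·(x_1−8).
After buying the subsistence bundle (8, 20), a share 1/3 of the remaining income goes to x_1: x_1* = 8 + 1/3·(m − 8p_1 − 20p_2)/p_1.
Discretionary income = 360 − 8·1 − 20·13.75 = 77; x_1* = 8 + 1/3·77/1 = 33.6667; x_2* = 20 + 2/3·77/13.75 = 23.7333.
Utility at the optimum: U(33.6667, 23.7333) = 7.0988.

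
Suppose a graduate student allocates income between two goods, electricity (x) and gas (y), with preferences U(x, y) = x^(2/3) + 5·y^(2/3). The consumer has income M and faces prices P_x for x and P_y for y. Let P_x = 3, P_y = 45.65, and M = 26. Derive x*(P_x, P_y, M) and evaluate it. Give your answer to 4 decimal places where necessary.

x* = 5.6283

MU_x ∝ x^(-1/3), MU_y ∝ 5·y^(-1/3), so MRS = (1/5)·(y/x)^(1/3) = P_x/P_y.
Solve for the ratio: y/x = [5·P_x/P_y]^(3).
Substitute y = (y/x)·x into the budget: x* = M/(P_x + P_y·(y/x)).
Numerically y/x = 0.035477, so x* = 26/(3 + 45.65·0.035477) = 5.6283.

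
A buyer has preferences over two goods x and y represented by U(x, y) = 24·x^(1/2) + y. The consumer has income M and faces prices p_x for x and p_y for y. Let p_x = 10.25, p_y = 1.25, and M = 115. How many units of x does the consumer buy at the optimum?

x* = 2.1416

Set MRS = p_x/p_y: 12·x^(−1/2) = p_x/p_y.
Thus x* = (12·p_y/p_x)² — independent of M — with the rest of income spent on y.
Plugging in: x* = (12·1.25/10.25)² = 2.1416.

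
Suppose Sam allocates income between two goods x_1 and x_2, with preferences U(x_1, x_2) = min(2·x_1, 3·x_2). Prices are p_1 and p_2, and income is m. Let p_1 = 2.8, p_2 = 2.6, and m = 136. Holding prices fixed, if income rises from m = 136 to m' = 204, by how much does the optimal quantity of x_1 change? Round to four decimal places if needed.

With perfect complements, no substitution: consume in ratio x_1:x_2 = 3:2.
Budget: p_1·x_1 + p_2·(2/3)·x_1 = m, so (3·p_1 + 2·p_2)·x_1 = 3·m.
Demand: x_1*(p_1,p_2,m) = 3·m/(3·p_1 + 2·p_2), x_2* = 2·m/(3·p_1 + 2·p_2).
Here 3·2.8 + 2·2.6 = 13.6, giving x_1* = 30.
At m' = 204: x_1* = 45. Change: 45 − 30 = 15.

Δx_1* = 15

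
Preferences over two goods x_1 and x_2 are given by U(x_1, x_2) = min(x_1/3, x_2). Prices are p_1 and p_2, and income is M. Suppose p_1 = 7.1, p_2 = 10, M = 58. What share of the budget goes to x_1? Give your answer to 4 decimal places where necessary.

share on x_1 = 0.6805

Leontief preferences: the optimum is at the kink where x_1/3 = x_2/1, i.e. x_2 = (1/3)·x_1.
Budget: p_1·x_1 + p_2·(1/3)·x_1 = M, so (3·p_1 + p_2)·x_1 = 3·M.
Demand: x_1*(p_1,p_2,M) = 3·M/(3·p_1 + p_2), x_2* = M/(3·p_1 + p_2).
Here 3·7.1 + 10 = 31.3, giving x_1* = 5.5591 and x_2* = 1.853.
Expenditure on x_1: 7.1·5.5591 = 39.4696; share = 0.6805.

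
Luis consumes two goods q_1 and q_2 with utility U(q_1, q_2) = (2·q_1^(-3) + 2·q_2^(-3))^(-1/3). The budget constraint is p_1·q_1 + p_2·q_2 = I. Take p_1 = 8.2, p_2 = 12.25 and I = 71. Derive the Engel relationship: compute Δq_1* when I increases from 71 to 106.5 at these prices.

Δq_1* = 1.8412

Substitute q_2 = (q_2/q_1)·q_1 into the budget: q_1* = I/(p_1 + p_2·(q_2/q_1)).
Numerically q_2/q_1 = 0.904523, so q_1* = 71/(8.2 + 12.25·0.904523) = 3.6825.
At I' = 106.5: q_1* = 5.5237. Change: 5.5237 − 3.6825 = 1.8412.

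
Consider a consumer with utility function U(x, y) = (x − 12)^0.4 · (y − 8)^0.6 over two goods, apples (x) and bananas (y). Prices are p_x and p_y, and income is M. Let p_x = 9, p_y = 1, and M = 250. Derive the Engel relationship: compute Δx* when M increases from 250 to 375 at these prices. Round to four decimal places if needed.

This is Cobb-Douglas in (x−12, y−8): tangency gives 0.4·p_y·(y−8) = 0.6·p_x·(x−12).
After buying the subsistence bundle (12, 8), a share 0.4 of the remaining income goes to x: x* = 12 + 0.4·(M − 12p_x − 8p_y)/p_x.
Discretionary income = 250 − 12·9 − 8·1 = 134; x* = 12 + 0.4·134/9 = 17.9556.
At M' = 375: x* = 23.5111. Change: 23.5111 − 17.9556 = 5.5556.

Δx* = 5.5556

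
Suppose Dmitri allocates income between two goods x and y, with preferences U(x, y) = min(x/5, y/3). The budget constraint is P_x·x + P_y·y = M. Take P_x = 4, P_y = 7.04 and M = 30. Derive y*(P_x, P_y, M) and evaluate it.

y* = 2.1887

With perfect complements, no substitution: consume in ratio x:y = 5:3.
Budget: P_x·x + P_y·(3/5)·x = M, so (5·P_x + 3·P_y)·x = 5·M.
Demand: x*(P_x,P_y,M) = 5·M/(5·P_x + 3·P_y), y* = 3·M/(5·P_x + 3·P_y).
Here 5·4 + 3·7.04 = 41.12, giving y* = 2.1887.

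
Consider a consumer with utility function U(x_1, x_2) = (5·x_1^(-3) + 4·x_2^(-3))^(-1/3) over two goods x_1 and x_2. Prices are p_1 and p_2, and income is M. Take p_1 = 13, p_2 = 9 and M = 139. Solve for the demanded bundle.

MU_x_1 ∝ 5·x_1^(-4), MU_x_2 ∝ 4·x_2^(-4), so MRS = (5/4)·(x_2/x_1)^(4) = p_1/p_2.
Hence x_2/x_1 = ((4/5)·p_1/p_2)^(1/(4)), i.e. raised to the 0.25 power.
With the ratio pinned down, the budget gives x_1* = M/(p_1 + p_2·(x_2/x_1)) and x_2* = (x_2/x_1)·x_1*.
Numerically x_2/x_1 = 1.036806, so x_1* = 139/(13 + 9·1.036806) = 6.2245 and x_2* = 1.036806·6.2245 = 6.4536.

x_1* = 6.2245, x_2* = 6.4536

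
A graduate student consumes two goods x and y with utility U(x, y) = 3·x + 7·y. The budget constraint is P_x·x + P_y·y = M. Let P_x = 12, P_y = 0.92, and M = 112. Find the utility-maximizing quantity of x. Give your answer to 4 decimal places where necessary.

Linear utility — the consumer picks whichever good has higher MU/price: 3/12 = 0.25 vs 7/0.92 = 7.6087.
y gives more utility per dollar, so spend all income on y: y* = M/P_y, x* = 0.
Numerically: x* = 0, y* = 121.7391.

x* = 0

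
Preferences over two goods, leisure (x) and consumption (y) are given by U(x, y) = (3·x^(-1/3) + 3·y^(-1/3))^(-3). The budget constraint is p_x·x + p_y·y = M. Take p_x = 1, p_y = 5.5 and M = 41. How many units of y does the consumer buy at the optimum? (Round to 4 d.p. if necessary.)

MRS = MU_x/MU_y = (y/x)^(4/3). Set equal to p_x/p_y.
Solve for the ratio: y/x = [p_x/p_y]^(0.75).
With the ratio pinned down, the budget gives x* = M/(p_x + p_y·(y/x)) and y* = (y/x)·x*.
Numerically y/x = 0.278438, so x* = 41/(1 + 5.5·0.278438) = 16.1965 and y* = 0.278438·16.1965 = 4.5097.

y* = 4.5097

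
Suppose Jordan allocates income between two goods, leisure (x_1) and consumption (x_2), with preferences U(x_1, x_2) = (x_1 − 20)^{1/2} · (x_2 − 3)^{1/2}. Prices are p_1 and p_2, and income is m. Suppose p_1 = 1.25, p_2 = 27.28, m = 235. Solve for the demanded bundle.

Discretionary income = 235 − 20·1.25 − 3·27.28 = 128.16; x_1* = 20 + 0.5·128.16/1.25 = 71.264; x_2* = 3 + 0.5·128.16/27.28 = 5.349.

x_1* = 71.264, x_2* = 5.349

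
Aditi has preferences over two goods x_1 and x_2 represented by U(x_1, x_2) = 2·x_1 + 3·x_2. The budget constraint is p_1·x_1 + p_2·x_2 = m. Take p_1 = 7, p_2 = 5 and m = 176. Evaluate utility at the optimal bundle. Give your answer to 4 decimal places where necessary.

V = 105.6

Linear utility — the consumer picks whichever good has higher MU/price: 2/7 = 0.2857 vs 3/5 = 0.6.
x_2 gives more utility per dollar, so spend all income on x_2: x_2* = m/p_2, x_1* = 0.
Numerically: x_1* = 0, x_2* = 35.2.
Utility at the optimum: U(0, 35.2) = 105.6.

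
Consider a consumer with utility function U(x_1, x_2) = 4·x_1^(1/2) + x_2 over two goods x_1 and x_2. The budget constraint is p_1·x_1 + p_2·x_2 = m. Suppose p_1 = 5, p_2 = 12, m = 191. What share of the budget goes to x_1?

Utility is quasi-linear in x_2; the FOC for x_1 is 2/√x_1 = p_1/p_2.
Thus x_1* = (2·p_2/p_1)² — independent of m — with the rest of income spent on x_2.
Plugging in: x_1* = (2·12/5)² = 23.04, x_2* = 6.3167.
Expenditure on x_1: 5·23.04 = 115.2; share = 0.6031.

share on x_1 = 0.6031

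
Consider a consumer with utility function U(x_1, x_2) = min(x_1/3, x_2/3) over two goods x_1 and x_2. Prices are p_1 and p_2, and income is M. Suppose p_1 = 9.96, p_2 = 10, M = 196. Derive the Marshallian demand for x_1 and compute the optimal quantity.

x_1* = 9.8196

With perfect complements, no substitution: consume in ratio x_1:x_2 = 3:3.
Budget: p_1·x_1 + p_2·x_1 = M, so (3·p_1 + 3·p_2)·x_1 = 3·M.
Demand: x_1*(p_1,p_2,M) = 3·M/(3·p_1 + 3·p_2), x_2* = 3·M/(3·p_1 + 3·p_2).
Here 3·9.96 + 3·10 = 59.88, giving x_1* = 9.8196.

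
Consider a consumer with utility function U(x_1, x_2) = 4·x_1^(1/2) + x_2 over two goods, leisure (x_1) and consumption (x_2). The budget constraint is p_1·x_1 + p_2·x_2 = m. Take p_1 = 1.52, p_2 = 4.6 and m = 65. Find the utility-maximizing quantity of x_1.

x_1* = 36.6343

Set MRS = p_1/p_2: 2·x_1^(−1/2) = p_1/p_2.
Thus x_1* = (2·p_2/p_1)² — independent of m — with the rest of income spent on x_2.
Plugging in: x_1* = (2·4.6/1.52)² = 36.6343.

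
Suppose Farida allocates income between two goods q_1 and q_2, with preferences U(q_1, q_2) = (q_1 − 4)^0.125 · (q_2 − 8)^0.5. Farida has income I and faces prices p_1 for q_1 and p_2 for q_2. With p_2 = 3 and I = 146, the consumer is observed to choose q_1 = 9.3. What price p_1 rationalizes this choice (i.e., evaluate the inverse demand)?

p_1 = 4

This is Cobb-Douglas in (q_1−4, q_2−8): tangency gives 0.125·p_2·(q_2−8) = 0.5·p_1·(q_1−4).
After buying the subsistence bundle (4, 8), a share 0.2 of the remaining income goes to q_1: q_1* = 4 + 0.2·(I − 4p_1 − 8p_2)/p_1.
Set q_1* = 9.3 in the demand function and solve for p_1: p_1 = 4.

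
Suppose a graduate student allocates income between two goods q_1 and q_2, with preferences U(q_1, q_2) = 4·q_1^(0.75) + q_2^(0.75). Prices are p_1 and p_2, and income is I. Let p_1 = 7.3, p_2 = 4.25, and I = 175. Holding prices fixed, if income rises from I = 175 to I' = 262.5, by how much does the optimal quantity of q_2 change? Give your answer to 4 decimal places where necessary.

Δq_2* = 0.3996

MRS = MU_q_1/MU_q_2 = 4·(q_2/q_1)^(0.25). Set equal to p_1/p_2.
Solve for the ratio: q_2/q_1 = [(1/4)·p_1/p_2]^(4).
With the ratio pinned down, the budget gives q_1* = I/(p_1 + p_2·(q_2/q_1)) and q_2* = (q_2/q_1)·q_1*.
Numerically q_2/q_1 = 0.034001, so q_1* = 175/(7.3 + 4.25·0.034001) = 23.5073 and q_2* = 0.034001·23.5073 = 0.7993.
At I' = 262.5: q_2* = 1.1989. Change: 1.1989 − 0.7993 = 0.3996.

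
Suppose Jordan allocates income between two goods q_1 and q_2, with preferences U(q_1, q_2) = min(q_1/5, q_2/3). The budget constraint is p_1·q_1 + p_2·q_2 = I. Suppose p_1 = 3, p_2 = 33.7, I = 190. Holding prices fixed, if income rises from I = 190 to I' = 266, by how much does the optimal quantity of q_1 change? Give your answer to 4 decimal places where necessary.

With perfect complements, no substitution: consume in ratio q_1:q_2 = 5:3.
Budget: p_1·q_1 + p_2·(3/5)·q_1 = I, so (5·p_1 + 3·p_2)·q_1 = 5·I.
Demand: q_1*(p_1,p_2,I) = 5·I/(5·p_1 + 3·p_2), q_2* = 3·I/(5·p_1 + 3·p_2).
Here 5·3 + 3·33.7 = 116.1, giving q_1* = 8.1826.
At I' = 266: q_1* = 11.4556. Change: 11.4556 − 8.1826 = 3.273.

Δq_1* = 3.273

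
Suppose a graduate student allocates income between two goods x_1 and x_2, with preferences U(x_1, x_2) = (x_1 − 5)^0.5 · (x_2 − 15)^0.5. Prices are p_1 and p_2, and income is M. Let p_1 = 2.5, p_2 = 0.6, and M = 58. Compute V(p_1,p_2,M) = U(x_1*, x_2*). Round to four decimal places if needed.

MRS = (x_2−15)/(x_1−5). Tangency with p_1/p_2 gives x_2−15 = (p_1/p_2)·(x_1−5).
After buying the subsistence bundle (5, 15), a share 0.5 of the remaining income goes to x_1: x_1* = 5 + 0.5·(M − 5p_1 − 15p_2)/p_1.
Discretionary income = 58 − 5·2.5 − 15·0.6 = 36.5; x_1* = 5 + 0.5·36.5/2.5 = 12.3; x_2* = 15 + 0.5·36.5/0.6 = 45.4167.
Utility at the optimum: U(12.3, 45.4167) = 14.9011.

V = 14.9011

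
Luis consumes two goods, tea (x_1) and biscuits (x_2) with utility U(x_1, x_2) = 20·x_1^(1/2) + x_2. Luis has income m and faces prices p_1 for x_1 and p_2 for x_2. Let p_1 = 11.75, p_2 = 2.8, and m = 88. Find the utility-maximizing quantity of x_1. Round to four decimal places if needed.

Set MRS = p_1/p_2: 10·x_1^(−1/2) = p_1/p_2.
Solve: √x_1 = 10·p_2/p_1, so x_1*(p_1,p_2) = (10·p_2/p_1)², and x_2* = (m − p_1·x_1*)/p_2.
Plugging in: x_1* = (10·2.8/11.75)² = 5.6786.

x_1* = 5.6786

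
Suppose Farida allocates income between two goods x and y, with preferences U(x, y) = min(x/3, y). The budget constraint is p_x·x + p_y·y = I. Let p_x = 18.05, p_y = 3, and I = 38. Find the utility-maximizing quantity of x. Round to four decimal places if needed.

x* = 1.9948

Leontief preferences: the optimum is at the kink where x/3 = y/1, i.e. y = (1/3)·x.
Budget: p_x·x + p_y·(1/3)·x = I, so (3·p_x + p_y)·x = 3·I.
Demand: x*(p_x,p_y,I) = 3·I/(3·p_x + p_y), y* = I/(3·p_x + p_y).
Here 3·18.05 + 3 = 57.15, giving x* = 1.9948.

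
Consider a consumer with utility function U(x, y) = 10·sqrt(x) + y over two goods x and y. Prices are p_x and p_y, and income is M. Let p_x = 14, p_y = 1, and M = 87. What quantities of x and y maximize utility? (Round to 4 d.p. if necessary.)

Solve: √x = 5·p_y/p_x, so x*(p_x,p_y) = (5·p_y/p_x)², and y* = (M − p_x·x*)/p_y.
Plugging in: x* = (5·1/14)² = 0.1276, y* = 85.2143.

x* = 0.1276, y* = 85.2143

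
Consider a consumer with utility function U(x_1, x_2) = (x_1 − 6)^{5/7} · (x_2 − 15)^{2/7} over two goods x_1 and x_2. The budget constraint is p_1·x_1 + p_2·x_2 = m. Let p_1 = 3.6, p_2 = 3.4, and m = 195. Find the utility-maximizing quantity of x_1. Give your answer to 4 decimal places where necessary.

x_1* = 30.2857

MRS = (5/2)·(x_2−15)/(x_1−6). Tangency with p_1/p_2 gives x_2−15 = (2/5)·(p_1/p_2)·(x_1−6).
After buying the subsistence bundle (6, 15), a share 5/7 of the remaining income goes to x_1: x_1* = 6 + 5/7·(m − 6p_1 − 15p_2)/p_1.
Discretionary income = 195 − 6·3.6 − 15·3.4 = 122.4; x_1* = 6 + 5/7·122.4/3.6 = 30.2857.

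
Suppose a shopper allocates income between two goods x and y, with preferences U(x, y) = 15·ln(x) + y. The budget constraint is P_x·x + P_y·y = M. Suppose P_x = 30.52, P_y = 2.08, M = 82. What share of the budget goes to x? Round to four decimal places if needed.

MU_x = 15/x, MU_y = 1. Tangency: 15/x = P_x/P_y.
So x*(P_x,P_y) = 15·P_y/P_x, independent of income; and y* = (M − 15·P_y)/P_y.
At the given prices: x* = 15·2.08/30.52 = 1.0223, and y* = 24.4231.
Expenditure on x: 30.52·1.0223 = 31.2; share = 0.3805.

share on x = 0.3805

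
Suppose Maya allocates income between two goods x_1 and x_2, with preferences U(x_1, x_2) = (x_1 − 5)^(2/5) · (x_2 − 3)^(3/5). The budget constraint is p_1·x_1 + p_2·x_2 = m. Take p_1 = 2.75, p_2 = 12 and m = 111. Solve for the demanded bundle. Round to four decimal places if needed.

MRS = (2/3)·(x_2−3)/(x_1−5). Tangency with p_1/p_2 gives x_2−3 = (3/2)·(p_1/p_2)·(x_1−5).
After buying the subsistence bundle (5, 3), a share 0.4 of the remaining income goes to x_1: x_1* = 5 + 0.4·(m − 5p_1 − 3p_2)/p_1.
Discretionary income = 111 − 5·2.75 − 3·12 = 61.25; x_1* = 5 + 0.4·61.25/2.75 = 13.9091; x_2* = 3 + 0.6·61.25/12 = 6.0625.

x_1* = 13.9091, x_2* = 6.0625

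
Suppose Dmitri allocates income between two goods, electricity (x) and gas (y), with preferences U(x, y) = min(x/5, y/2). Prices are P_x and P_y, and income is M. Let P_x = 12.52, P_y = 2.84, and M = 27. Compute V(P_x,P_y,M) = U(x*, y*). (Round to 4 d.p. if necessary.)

With perfect complements, no substitution: consume in ratio x:y = 5:2.
Budget: P_x·x + P_y·(2/5)·x = M, so (5·P_x + 2·P_y)·x = 5·M.
Demand: x*(P_x,P_y,M) = 5·M/(5·P_x + 2·P_y), y* = 2·M/(5·P_x + 2·P_y).
Here 5·12.52 + 2·2.84 = 68.28, giving x* = 1.9772 and y* = 0.7909.
Utility at the optimum: U(1.9772, 0.7909) = 0.3954.

V = 0.3954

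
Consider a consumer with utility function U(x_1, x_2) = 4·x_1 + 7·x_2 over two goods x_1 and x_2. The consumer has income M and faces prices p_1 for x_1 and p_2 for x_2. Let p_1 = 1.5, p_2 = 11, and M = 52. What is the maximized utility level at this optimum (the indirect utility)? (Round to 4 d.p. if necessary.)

Perfect substitutes: compare marginal utility per dollar. 4/p_1 vs 7/p_2 → 2.6667 vs 0.6364.
x_1 gives more utility per dollar, so spend all income on x_1: x_1* = M/p_1, x_2* = 0.
Numerically: x_1* = 34.6667, x_2* = 0.
Utility at the optimum: U(34.6667, 0) = 138.6667.

V = 138.6667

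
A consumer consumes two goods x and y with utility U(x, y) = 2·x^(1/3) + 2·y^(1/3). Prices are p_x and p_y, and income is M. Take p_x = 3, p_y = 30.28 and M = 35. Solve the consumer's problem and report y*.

MRS = MU_x/MU_y = (y/x)^(2/3). Set equal to p_x/p_y.
Solve for the ratio: y/x = [p_x/p_y]^(1.5).
Substitute y = (y/x)·x into the budget: x* = M/(p_x + p_y·(y/x)).
Numerically y/x = 0.031185, so x* = 35/(3 + 30.28·0.031185) = 8.8736 and y* = 0.031185·8.8736 = 0.2767.

y* = 0.2767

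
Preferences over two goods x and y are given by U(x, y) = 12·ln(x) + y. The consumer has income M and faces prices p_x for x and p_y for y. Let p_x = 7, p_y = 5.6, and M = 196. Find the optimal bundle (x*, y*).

MU_x = 12/x, MU_y = 1. Tangency: 12/x = p_x/p_y.
So x*(p_x,p_y) = 12·p_y/p_x, independent of income; and y* = (M − 12·p_y)/p_y.
At the given prices: x* = 12·5.6/7 = 9.6, and y* = 23.

x* = 9.6, y* = 23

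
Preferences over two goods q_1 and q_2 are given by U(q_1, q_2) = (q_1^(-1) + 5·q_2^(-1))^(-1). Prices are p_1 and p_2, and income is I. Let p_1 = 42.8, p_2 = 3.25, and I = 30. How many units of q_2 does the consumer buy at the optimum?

MRS = MU_q_1/MU_q_2 = (1/5)·(q_2/q_1)^(2). Set equal to p_1/p_2.
Solve for the ratio: q_2/q_1 = [5·p_1/p_2]^(0.5).
With the ratio pinned down, the budget gives q_1* = I/(p_1 + p_2·(q_2/q_1)) and q_2* = (q_2/q_1)·q_1*.
Numerically q_2/q_1 = 8.114564, so q_1* = 30/(42.8 + 3.25·8.114564) = 0.4337 and q_2* = 8.114564·0.4337 = 3.5193.

q_2* = 3.5193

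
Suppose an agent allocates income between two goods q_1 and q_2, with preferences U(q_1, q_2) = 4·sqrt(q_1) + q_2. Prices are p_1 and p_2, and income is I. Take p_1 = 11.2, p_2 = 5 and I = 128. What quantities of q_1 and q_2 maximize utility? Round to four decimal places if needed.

q_1* = 0.7972, q_2* = 23.8143

MU_q_1 = 2/√q_1, MU_q_2 = 1. Tangency: 2/√q_1 = p_1/p_2.
Thus q_1* = (2·p_2/p_1)² — independent of I — with the rest of income spent on q_2.
Plugging in: q_1* = (2·5/11.2)² = 0.7972, q_2* = 23.8143.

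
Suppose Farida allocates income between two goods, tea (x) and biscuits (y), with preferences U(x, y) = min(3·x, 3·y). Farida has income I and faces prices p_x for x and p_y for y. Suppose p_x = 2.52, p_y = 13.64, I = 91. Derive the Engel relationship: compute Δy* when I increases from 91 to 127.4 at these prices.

Demand: x*(p_x,p_y,I) = 3·I/(3·p_x + 3·p_y), y* = 3·I/(3·p_x + 3·p_y).
Here 3·2.52 + 3·13.64 = 48.48, giving y* = 5.6312.
At I' = 127.4: y* = 7.8837. Change: 7.8837 − 5.6312 = 2.2525.

Δy* = 2.2525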